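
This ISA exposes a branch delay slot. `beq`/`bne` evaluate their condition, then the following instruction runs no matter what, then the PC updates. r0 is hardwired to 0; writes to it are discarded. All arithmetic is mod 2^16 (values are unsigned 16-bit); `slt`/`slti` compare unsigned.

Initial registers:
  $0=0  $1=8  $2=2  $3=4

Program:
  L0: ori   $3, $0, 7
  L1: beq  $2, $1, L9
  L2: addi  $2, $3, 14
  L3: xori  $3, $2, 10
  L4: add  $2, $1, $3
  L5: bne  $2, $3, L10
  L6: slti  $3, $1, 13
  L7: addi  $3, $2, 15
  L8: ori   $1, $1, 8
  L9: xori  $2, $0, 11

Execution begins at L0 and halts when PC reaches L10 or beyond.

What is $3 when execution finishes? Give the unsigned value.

  step pc=0: ori   $3, $0, 7  regs=(0,8,2,7)
  step pc=1: beq  $2, $1, L9  cond=F  regs=(0,8,2,7)
  step pc=2: addi  $2, $3, 14  regs=(0,8,21,7)
  step pc=3: xori  $3, $2, 10  regs=(0,8,21,31)
  step pc=4: add  $2, $1, $3  regs=(0,8,39,31)
  step pc=5: bne  $2, $3, L10  cond=T  regs=(0,8,39,31)
  step pc=6: slti  $3, $1, 13  regs=(0,8,39,1)

1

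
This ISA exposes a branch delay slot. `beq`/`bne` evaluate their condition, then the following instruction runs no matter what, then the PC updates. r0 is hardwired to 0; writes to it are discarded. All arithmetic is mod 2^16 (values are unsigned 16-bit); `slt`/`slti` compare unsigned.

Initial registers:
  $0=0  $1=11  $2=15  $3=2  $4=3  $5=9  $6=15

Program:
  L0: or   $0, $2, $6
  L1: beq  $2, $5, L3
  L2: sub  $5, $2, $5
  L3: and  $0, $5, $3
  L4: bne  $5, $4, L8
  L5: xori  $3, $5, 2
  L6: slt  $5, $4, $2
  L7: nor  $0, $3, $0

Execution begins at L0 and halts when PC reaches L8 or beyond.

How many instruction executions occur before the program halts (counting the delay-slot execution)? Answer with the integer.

6

  step pc=0: or   $0, $2, $6  regs=(0,11,15,2,3,9,15)
  step pc=1: beq  $2, $5, L3  cond=F  regs=(0,11,15,2,3,9,15)
  step pc=2: sub  $5, $2, $5  regs=(0,11,15,2,3,6,15)
  step pc=3: and  $0, $5, $3  regs=(0,11,15,2,3,6,15)
  step pc=4: bne  $5, $4, L8  cond=T  regs=(0,11,15,2,3,6,15)
  step pc=5: xori  $3, $5, 2  regs=(0,11,15,4,3,6,15)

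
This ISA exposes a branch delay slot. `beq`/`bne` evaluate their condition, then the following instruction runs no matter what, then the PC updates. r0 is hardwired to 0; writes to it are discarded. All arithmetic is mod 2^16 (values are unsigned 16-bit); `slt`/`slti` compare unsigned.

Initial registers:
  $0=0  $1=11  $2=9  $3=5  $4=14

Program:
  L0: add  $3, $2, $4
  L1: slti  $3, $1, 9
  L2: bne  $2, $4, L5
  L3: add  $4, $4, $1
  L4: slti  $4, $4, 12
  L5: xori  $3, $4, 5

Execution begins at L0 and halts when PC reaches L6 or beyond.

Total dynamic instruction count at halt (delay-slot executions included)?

PC=0  add  $3, $2, $4        | $0=0 $1=11 $2=9 $3=23 $4=14
PC=1  slti  $3, $1, 9        | $0=0 $1=11 $2=9 $3=0 $4=14
PC=2  bne  $2, $4, L5        | $0=0 $1=11 $2=9 $3=0 $4=14  [TAKEN]
PC=3  add  $4, $4, $1        | $0=0 $1=11 $2=9 $3=0 $4=25
PC=5  xori  $3, $4, 5        | $0=0 $1=11 $2=9 $3=28 $4=25

5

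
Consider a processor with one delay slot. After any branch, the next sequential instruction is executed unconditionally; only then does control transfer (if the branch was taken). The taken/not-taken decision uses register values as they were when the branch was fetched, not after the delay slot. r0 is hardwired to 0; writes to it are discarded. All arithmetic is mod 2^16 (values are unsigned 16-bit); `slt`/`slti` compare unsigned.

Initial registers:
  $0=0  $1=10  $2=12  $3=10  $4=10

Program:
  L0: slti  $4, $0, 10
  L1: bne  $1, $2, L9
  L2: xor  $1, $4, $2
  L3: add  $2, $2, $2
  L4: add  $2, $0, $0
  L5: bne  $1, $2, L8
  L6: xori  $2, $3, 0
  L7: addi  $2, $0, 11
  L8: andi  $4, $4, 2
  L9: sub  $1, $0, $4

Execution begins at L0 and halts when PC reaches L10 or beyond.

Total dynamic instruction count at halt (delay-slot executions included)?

4

#0 slti  $4, $0, 10 ; 0/10/12/10/1
#1 bne  $1, $2, L9 ; 0/10/12/10/1 ; →target
#2 xor  $1, $4, $2 ; 0/13/12/10/1
#9 sub  $1, $0, $4 ; 0/65535/12/10/1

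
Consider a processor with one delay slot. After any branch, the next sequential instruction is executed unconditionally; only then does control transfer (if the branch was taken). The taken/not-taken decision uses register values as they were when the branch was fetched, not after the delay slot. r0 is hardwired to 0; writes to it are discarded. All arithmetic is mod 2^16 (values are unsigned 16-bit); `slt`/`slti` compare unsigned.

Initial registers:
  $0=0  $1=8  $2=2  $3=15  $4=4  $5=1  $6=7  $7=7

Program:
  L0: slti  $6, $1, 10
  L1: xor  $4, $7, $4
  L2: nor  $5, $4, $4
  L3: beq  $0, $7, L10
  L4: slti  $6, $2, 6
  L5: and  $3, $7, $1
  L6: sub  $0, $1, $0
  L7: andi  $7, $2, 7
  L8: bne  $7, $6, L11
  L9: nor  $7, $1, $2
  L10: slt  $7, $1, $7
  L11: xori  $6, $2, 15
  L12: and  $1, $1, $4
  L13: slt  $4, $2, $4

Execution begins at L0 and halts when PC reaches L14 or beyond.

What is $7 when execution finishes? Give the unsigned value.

[0] slti  $6, $1, 10  →  {$0:0, $1:8, $2:2, $3:15, $4:4, $5:1, $6:1, $7:7}
[1] xor  $4, $7, $4  →  {$0:0, $1:8, $2:2, $3:15, $4:3, $5:1, $6:1, $7:7}
[2] nor  $5, $4, $4  →  {$0:0, $1:8, $2:2, $3:15, $4:3, $5:65532, $6:1, $7:7}
[3] beq  $0, $7, L10  →  {$0:0, $1:8, $2:2, $3:15, $4:3, $5:65532, $6:1, $7:7}  ⟨branch fallthrough⟩
[4] slti  $6, $2, 6  →  {$0:0, $1:8, $2:2, $3:15, $4:3, $5:65532, $6:1, $7:7}
[5] and  $3, $7, $1  →  {$0:0, $1:8, $2:2, $3:0, $4:3, $5:65532, $6:1, $7:7}
[6] sub  $0, $1, $0  →  {$0:0, $1:8, $2:2, $3:0, $4:3, $5:65532, $6:1, $7:7}
[7] andi  $7, $2, 7  →  {$0:0, $1:8, $2:2, $3:0, $4:3, $5:65532, $6:1, $7:2}
[8] bne  $7, $6, L11  →  {$0:0, $1:8, $2:2, $3:0, $4:3, $5:65532, $6:1, $7:2}  ⟨branch taken⟩
[9] nor  $7, $1, $2  →  {$0:0, $1:8, $2:2, $3:0, $4:3, $5:65532, $6:1, $7:65525}
[11] xori  $6, $2, 15  →  {$0:0, $1:8, $2:2, $3:0, $4:3, $5:65532, $6:13, $7:65525}
[12] and  $1, $1, $4  →  {$0:0, $1:0, $2:2, $3:0, $4:3, $5:65532, $6:13, $7:65525}
[13] slt  $4, $2, $4  →  {$0:0, $1:0, $2:2, $3:0, $4:1, $5:65532, $6:13, $7:65525}

65525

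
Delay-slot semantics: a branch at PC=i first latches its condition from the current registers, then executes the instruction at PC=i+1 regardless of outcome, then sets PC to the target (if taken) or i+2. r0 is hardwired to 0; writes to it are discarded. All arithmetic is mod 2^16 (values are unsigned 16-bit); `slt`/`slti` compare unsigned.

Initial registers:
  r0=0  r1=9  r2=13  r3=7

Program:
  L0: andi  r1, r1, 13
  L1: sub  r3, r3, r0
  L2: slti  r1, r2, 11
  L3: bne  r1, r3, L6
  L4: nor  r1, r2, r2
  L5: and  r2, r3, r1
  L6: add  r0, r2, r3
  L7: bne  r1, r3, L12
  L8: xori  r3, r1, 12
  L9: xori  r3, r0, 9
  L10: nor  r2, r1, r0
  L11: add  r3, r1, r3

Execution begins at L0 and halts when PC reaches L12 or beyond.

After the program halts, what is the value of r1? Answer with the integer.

#0 andi  r1, r1, 13 ; 0/9/13/7
#1 sub  r3, r3, r0 ; 0/9/13/7
#2 slti  r1, r2, 11 ; 0/0/13/7
#3 bne  r1, r3, L6 ; 0/0/13/7 ; →target
#4 nor  r1, r2, r2 ; 0/65522/13/7
#6 add  r0, r2, r3 ; 0/65522/13/7
#7 bne  r1, r3, L12 ; 0/65522/13/7 ; →target
#8 xori  r3, r1, 12 ; 0/65522/13/65534

65522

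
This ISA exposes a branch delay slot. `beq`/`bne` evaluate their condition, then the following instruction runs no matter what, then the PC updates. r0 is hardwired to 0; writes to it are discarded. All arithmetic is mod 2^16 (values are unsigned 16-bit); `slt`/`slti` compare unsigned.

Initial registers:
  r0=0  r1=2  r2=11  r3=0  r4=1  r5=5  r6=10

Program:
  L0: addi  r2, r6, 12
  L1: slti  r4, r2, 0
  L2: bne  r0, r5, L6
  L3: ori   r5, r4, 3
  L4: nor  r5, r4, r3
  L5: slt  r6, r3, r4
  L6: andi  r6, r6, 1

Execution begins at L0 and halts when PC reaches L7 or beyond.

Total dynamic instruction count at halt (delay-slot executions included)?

#0 addi  r2, r6, 12 ; 0/2/22/0/1/5/10
#1 slti  r4, r2, 0 ; 0/2/22/0/0/5/10
#2 bne  r0, r5, L6 ; 0/2/22/0/0/5/10 ; →target
#3 ori   r5, r4, 3 ; 0/2/22/0/0/3/10
#6 andi  r6, r6, 1 ; 0/2/22/0/0/3/0

5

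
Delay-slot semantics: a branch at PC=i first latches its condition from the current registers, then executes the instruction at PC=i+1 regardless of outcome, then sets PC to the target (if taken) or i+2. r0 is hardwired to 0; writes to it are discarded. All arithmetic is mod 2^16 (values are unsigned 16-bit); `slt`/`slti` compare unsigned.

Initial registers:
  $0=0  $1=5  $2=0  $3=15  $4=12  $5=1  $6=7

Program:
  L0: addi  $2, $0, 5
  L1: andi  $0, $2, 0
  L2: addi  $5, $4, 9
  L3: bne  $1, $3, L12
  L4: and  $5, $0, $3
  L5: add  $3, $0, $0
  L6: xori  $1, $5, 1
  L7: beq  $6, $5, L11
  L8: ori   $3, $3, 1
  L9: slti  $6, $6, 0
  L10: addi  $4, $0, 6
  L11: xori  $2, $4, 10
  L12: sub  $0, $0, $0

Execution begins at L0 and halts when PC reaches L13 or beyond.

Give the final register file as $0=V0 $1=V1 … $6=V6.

PC=0  addi  $2, $0, 5        | $0=0 $1=5 $2=5 $3=15 $4=12 $5=1 $6=7
PC=1  andi  $0, $2, 0        | $0=0 $1=5 $2=5 $3=15 $4=12 $5=1 $6=7
PC=2  addi  $5, $4, 9        | $0=0 $1=5 $2=5 $3=15 $4=12 $5=21 $6=7
PC=3  bne  $1, $3, L12       | $0=0 $1=5 $2=5 $3=15 $4=12 $5=21 $6=7  [TAKEN]
PC=4  and  $5, $0, $3        | $0=0 $1=5 $2=5 $3=15 $4=12 $5=0 $6=7
PC=12 sub  $0, $0, $0        | $0=0 $1=5 $2=5 $3=15 $4=12 $5=0 $6=7

$0=0 $1=5 $2=5 $3=15 $4=12 $5=0 $6=7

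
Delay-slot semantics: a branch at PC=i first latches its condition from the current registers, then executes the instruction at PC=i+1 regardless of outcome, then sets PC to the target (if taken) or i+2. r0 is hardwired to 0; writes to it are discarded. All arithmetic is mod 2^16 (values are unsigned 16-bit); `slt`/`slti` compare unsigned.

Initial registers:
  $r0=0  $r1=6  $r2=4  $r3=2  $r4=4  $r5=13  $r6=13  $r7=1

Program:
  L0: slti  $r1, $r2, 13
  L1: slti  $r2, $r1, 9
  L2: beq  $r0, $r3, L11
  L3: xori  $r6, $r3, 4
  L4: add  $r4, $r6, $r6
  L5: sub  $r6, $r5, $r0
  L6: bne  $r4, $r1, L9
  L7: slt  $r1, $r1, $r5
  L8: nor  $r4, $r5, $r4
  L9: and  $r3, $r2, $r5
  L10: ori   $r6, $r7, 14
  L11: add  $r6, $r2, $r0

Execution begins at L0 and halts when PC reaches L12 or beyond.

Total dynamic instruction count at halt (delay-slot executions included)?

#0 slti  $r1, $r2, 13 ; 0/1/4/2/4/13/13/1
#1 slti  $r2, $r1, 9 ; 0/1/1/2/4/13/13/1
#2 beq  $r0, $r3, L11 ; 0/1/1/2/4/13/13/1 ; →fallthru
#3 xori  $r6, $r3, 4 ; 0/1/1/2/4/13/6/1
#4 add  $r4, $r6, $r6 ; 0/1/1/2/12/13/6/1
#5 sub  $r6, $r5, $r0 ; 0/1/1/2/12/13/13/1
#6 bne  $r4, $r1, L9 ; 0/1/1/2/12/13/13/1 ; →target
#7 slt  $r1, $r1, $r5 ; 0/1/1/2/12/13/13/1
#9 and  $r3, $r2, $r5 ; 0/1/1/1/12/13/13/1
#10 ori   $r6, $r7, 14 ; 0/1/1/1/12/13/15/1
#11 add  $r6, $r2, $r0 ; 0/1/1/1/12/13/1/1

11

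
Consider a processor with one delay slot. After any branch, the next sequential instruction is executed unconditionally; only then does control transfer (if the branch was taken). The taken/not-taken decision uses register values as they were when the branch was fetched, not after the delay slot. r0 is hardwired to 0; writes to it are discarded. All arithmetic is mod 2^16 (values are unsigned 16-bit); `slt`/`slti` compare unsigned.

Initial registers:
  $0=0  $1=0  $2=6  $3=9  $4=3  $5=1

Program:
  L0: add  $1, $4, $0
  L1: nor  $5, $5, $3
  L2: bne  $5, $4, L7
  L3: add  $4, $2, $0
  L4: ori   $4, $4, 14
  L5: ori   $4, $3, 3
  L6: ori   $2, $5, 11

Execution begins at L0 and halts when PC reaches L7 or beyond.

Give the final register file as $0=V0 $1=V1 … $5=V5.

$0=0 $1=3 $2=6 $3=9 $4=6 $5=65526

PC=0  add  $1, $4, $0        | $0=0 $1=3 $2=6 $3=9 $4=3 $5=1
PC=1  nor  $5, $5, $3        | $0=0 $1=3 $2=6 $3=9 $4=3 $5=65526
PC=2  bne  $5, $4, L7        | $0=0 $1=3 $2=6 $3=9 $4=3 $5=65526  [TAKEN]
PC=3  add  $4, $2, $0        | $0=0 $1=3 $2=6 $3=9 $4=6 $5=65526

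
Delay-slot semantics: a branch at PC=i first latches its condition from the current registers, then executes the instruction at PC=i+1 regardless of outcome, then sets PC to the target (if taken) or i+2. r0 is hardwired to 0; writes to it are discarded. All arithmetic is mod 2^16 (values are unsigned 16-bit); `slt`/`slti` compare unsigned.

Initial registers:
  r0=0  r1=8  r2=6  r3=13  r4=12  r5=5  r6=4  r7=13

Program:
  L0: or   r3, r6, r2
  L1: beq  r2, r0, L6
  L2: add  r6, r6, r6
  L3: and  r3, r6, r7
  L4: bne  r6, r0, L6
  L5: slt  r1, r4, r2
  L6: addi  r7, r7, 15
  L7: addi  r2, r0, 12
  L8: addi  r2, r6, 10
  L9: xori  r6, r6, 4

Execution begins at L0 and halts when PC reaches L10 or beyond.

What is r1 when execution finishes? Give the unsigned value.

0

PC=0  or   r3, r6, r2        | r0=0 r1=8 r2=6 r3=6 r4=12 r5=5 r6=4 r7=13
PC=1  beq  r2, r0, L6        | r0=0 r1=8 r2=6 r3=6 r4=12 r5=5 r6=4 r7=13  [not taken]
PC=2  add  r6, r6, r6        | r0=0 r1=8 r2=6 r3=6 r4=12 r5=5 r6=8 r7=13
PC=3  and  r3, r6, r7        | r0=0 r1=8 r2=6 r3=8 r4=12 r5=5 r6=8 r7=13
PC=4  bne  r6, r0, L6        | r0=0 r1=8 r2=6 r3=8 r4=12 r5=5 r6=8 r7=13  [TAKEN]
PC=5  slt  r1, r4, r2        | r0=0 r1=0 r2=6 r3=8 r4=12 r5=5 r6=8 r7=13
PC=6  addi  r7, r7, 15       | r0=0 r1=0 r2=6 r3=8 r4=12 r5=5 r6=8 r7=28
PC=7  addi  r2, r0, 12       | r0=0 r1=0 r2=12 r3=8 r4=12 r5=5 r6=8 r7=28
PC=8  addi  r2, r6, 10       | r0=0 r1=0 r2=18 r3=8 r4=12 r5=5 r6=8 r7=28
PC=9  xori  r6, r6, 4        | r0=0 r1=0 r2=18 r3=8 r4=12 r5=5 r6=12 r7=28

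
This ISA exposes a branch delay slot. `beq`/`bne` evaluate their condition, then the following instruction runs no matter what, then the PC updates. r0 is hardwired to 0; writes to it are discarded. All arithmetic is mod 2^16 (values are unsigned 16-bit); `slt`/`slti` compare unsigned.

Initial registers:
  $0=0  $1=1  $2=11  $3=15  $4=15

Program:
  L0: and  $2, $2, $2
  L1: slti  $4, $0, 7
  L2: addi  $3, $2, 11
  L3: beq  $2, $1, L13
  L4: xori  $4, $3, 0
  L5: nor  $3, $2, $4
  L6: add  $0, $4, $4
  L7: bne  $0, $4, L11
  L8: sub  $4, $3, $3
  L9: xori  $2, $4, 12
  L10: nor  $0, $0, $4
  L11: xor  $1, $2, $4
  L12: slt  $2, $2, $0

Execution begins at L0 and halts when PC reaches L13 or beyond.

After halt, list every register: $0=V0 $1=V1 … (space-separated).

$0=0 $1=11 $2=0 $3=65504 $4=0

  step pc=0: and  $2, $2, $2  regs=(0,1,11,15,15)
  step pc=1: slti  $4, $0, 7  regs=(0,1,11,15,1)
  step pc=2: addi  $3, $2, 11  regs=(0,1,11,22,1)
  step pc=3: beq  $2, $1, L13  cond=F  regs=(0,1,11,22,1)
  step pc=4: xori  $4, $3, 0  regs=(0,1,11,22,22)
  step pc=5: nor  $3, $2, $4  regs=(0,1,11,65504,22)
  step pc=6: add  $0, $4, $4  regs=(0,1,11,65504,22)
  step pc=7: bne  $0, $4, L11  cond=T  regs=(0,1,11,65504,22)
  step pc=8: sub  $4, $3, $3  regs=(0,1,11,65504,0)
  step pc=11: xor  $1, $2, $4  regs=(0,11,11,65504,0)
  step pc=12: slt  $2, $2, $0  regs=(0,11,0,65504,0)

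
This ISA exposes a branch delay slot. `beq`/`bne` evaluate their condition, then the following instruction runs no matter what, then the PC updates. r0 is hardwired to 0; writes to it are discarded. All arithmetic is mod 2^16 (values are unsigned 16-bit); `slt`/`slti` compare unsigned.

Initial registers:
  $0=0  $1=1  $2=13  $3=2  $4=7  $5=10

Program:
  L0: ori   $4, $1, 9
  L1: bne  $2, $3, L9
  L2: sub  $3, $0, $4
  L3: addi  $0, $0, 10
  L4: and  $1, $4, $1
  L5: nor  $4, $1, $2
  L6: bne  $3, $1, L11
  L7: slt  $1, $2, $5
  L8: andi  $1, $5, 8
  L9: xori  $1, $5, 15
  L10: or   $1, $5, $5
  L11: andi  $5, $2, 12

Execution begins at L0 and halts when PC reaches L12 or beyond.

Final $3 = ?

65527

PC=0  ori   $4, $1, 9        | $0=0 $1=1 $2=13 $3=2 $4=9 $5=10
PC=1  bne  $2, $3, L9        | $0=0 $1=1 $2=13 $3=2 $4=9 $5=10  [TAKEN]
PC=2  sub  $3, $0, $4        | $0=0 $1=1 $2=13 $3=65527 $4=9 $5=10
PC=9  xori  $1, $5, 15       | $0=0 $1=5 $2=13 $3=65527 $4=9 $5=10
PC=10 or   $1, $5, $5        | $0=0 $1=10 $2=13 $3=65527 $4=9 $5=10
PC=11 andi  $5, $2, 12       | $0=0 $1=10 $2=13 $3=65527 $4=9 $5=12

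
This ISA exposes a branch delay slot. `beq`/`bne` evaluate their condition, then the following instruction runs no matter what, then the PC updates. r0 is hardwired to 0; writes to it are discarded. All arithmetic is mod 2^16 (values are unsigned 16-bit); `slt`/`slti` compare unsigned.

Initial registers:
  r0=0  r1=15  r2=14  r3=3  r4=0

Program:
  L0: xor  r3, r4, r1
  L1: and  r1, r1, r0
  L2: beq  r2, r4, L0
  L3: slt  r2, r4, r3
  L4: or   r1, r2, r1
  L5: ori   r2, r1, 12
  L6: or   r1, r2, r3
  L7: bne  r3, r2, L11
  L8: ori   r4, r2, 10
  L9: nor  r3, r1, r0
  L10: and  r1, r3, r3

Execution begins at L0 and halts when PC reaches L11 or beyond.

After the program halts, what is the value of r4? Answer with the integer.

15

#0 xor  r3, r4, r1 ; 0/15/14/15/0
#1 and  r1, r1, r0 ; 0/0/14/15/0
#2 beq  r2, r4, L0 ; 0/0/14/15/0 ; →fallthru
#3 slt  r2, r4, r3 ; 0/0/1/15/0
#4 or   r1, r2, r1 ; 0/1/1/15/0
#5 ori   r2, r1, 12 ; 0/1/13/15/0
#6 or   r1, r2, r3 ; 0/15/13/15/0
#7 bne  r3, r2, L11 ; 0/15/13/15/0 ; →target
#8 ori   r4, r2, 10 ; 0/15/13/15/15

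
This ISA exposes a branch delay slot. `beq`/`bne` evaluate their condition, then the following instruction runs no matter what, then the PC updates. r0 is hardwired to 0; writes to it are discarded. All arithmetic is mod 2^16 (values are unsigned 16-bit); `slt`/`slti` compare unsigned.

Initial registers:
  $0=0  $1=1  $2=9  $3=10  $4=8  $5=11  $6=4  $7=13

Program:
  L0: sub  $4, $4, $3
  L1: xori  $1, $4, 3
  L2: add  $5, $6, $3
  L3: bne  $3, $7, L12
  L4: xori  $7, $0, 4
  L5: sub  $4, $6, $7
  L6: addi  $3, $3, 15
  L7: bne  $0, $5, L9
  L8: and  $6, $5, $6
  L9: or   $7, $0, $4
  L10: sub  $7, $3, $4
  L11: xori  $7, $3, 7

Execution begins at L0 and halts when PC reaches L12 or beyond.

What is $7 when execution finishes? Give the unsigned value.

4

PC=0  sub  $4, $4, $3        | $0=0 $1=1 $2=9 $3=10 $4=65534 $5=11 $6=4 $7=13
PC=1  xori  $1, $4, 3        | $0=0 $1=65533 $2=9 $3=10 $4=65534 $5=11 $6=4 $7=13
PC=2  add  $5, $6, $3        | $0=0 $1=65533 $2=9 $3=10 $4=65534 $5=14 $6=4 $7=13
PC=3  bne  $3, $7, L12       | $0=0 $1=65533 $2=9 $3=10 $4=65534 $5=14 $6=4 $7=13  [TAKEN]
PC=4  xori  $7, $0, 4        | $0=0 $1=65533 $2=9 $3=10 $4=65534 $5=14 $6=4 $7=4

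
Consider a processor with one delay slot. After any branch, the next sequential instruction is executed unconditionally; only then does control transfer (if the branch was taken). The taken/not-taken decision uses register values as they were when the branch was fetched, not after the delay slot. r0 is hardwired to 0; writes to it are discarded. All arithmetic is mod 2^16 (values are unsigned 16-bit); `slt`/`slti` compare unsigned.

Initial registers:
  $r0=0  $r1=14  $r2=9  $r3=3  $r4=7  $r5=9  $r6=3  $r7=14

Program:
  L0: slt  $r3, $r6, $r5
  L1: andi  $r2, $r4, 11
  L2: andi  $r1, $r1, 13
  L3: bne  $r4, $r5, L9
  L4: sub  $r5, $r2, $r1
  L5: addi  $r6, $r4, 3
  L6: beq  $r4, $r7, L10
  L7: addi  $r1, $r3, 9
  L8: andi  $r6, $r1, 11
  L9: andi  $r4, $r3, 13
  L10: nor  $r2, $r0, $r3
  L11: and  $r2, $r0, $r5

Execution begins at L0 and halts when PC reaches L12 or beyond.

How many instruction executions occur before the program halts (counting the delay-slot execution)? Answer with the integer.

PC=0  slt  $r3, $r6, $r5     | $r0=0 $r1=14 $r2=9 $r3=1 $r4=7 $r5=9 $r6=3 $r7=14
PC=1  andi  $r2, $r4, 11     | $r0=0 $r1=14 $r2=3 $r3=1 $r4=7 $r5=9 $r6=3 $r7=14
PC=2  andi  $r1, $r1, 13     | $r0=0 $r1=12 $r2=3 $r3=1 $r4=7 $r5=9 $r6=3 $r7=14
PC=3  bne  $r4, $r5, L9      | $r0=0 $r1=12 $r2=3 $r3=1 $r4=7 $r5=9 $r6=3 $r7=14  [TAKEN]
PC=4  sub  $r5, $r2, $r1     | $r0=0 $r1=12 $r2=3 $r3=1 $r4=7 $r5=65527 $r6=3 $r7=14
PC=9  andi  $r4, $r3, 13     | $r0=0 $r1=12 $r2=3 $r3=1 $r4=1 $r5=65527 $r6=3 $r7=14
PC=10 nor  $r2, $r0, $r3     | $r0=0 $r1=12 $r2=65534 $r3=1 $r4=1 $r5=65527 $r6=3 $r7=14
PC=11 and  $r2, $r0, $r5     | $r0=0 $r1=12 $r2=0 $r3=1 $r4=1 $r5=65527 $r6=3 $r7=14

8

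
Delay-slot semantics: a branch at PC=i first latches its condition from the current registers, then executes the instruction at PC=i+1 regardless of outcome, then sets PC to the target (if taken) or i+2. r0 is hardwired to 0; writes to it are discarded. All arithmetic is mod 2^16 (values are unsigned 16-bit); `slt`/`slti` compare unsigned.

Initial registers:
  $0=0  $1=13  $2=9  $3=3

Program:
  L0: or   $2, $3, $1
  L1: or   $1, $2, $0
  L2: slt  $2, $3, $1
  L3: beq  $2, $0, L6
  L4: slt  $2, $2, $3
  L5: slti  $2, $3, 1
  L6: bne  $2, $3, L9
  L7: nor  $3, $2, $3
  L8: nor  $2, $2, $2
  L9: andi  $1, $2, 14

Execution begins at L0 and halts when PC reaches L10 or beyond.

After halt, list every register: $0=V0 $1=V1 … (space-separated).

$0=0 $1=0 $2=0 $3=65532

  step pc=0: or   $2, $3, $1  regs=(0,13,15,3)
  step pc=1: or   $1, $2, $0  regs=(0,15,15,3)
  step pc=2: slt  $2, $3, $1  regs=(0,15,1,3)
  step pc=3: beq  $2, $0, L6  cond=F  regs=(0,15,1,3)
  step pc=4: slt  $2, $2, $3  regs=(0,15,1,3)
  step pc=5: slti  $2, $3, 1  regs=(0,15,0,3)
  step pc=6: bne  $2, $3, L9  cond=T  regs=(0,15,0,3)
  step pc=7: nor  $3, $2, $3  regs=(0,15,0,65532)
  step pc=9: andi  $1, $2, 14  regs=(0,0,0,65532)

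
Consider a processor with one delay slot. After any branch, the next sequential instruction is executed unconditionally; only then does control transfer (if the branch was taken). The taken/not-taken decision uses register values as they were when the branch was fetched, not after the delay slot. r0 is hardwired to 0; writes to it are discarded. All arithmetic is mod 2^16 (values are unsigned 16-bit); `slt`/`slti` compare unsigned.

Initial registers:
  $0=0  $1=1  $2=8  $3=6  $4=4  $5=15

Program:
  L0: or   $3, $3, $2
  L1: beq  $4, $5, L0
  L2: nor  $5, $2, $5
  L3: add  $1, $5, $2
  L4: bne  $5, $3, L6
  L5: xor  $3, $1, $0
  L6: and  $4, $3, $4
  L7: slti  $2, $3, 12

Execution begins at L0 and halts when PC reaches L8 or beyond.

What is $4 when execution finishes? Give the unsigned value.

[0] or   $3, $3, $2  →  {$0:0, $1:1, $2:8, $3:14, $4:4, $5:15}
[1] beq  $4, $5, L0  →  {$0:0, $1:1, $2:8, $3:14, $4:4, $5:15}  ⟨branch fallthrough⟩
[2] nor  $5, $2, $5  →  {$0:0, $1:1, $2:8, $3:14, $4:4, $5:65520}
[3] add  $1, $5, $2  →  {$0:0, $1:65528, $2:8, $3:14, $4:4, $5:65520}
[4] bne  $5, $3, L6  →  {$0:0, $1:65528, $2:8, $3:14, $4:4, $5:65520}  ⟨branch taken⟩
[5] xor  $3, $1, $0  →  {$0:0, $1:65528, $2:8, $3:65528, $4:4, $5:65520}
[6] and  $4, $3, $4  →  {$0:0, $1:65528, $2:8, $3:65528, $4:0, $5:65520}
[7] slti  $2, $3, 12  →  {$0:0, $1:65528, $2:0, $3:65528, $4:0, $5:65520}

0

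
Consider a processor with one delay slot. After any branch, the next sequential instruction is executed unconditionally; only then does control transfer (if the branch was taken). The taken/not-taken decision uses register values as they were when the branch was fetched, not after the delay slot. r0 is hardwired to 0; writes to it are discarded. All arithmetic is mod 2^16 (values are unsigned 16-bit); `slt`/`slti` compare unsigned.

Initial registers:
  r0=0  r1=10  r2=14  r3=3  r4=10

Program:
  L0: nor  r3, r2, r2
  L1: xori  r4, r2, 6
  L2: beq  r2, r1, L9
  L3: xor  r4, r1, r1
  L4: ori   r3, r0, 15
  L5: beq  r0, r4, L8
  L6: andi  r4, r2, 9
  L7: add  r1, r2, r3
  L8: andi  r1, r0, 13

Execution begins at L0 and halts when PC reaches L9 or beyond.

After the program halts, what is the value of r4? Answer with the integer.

[0] nor  r3, r2, r2  →  {r0:0, r1:10, r2:14, r3:65521, r4:10}
[1] xori  r4, r2, 6  →  {r0:0, r1:10, r2:14, r3:65521, r4:8}
[2] beq  r2, r1, L9  →  {r0:0, r1:10, r2:14, r3:65521, r4:8}  ⟨branch fallthrough⟩
[3] xor  r4, r1, r1  →  {r0:0, r1:10, r2:14, r3:65521, r4:0}
[4] ori   r3, r0, 15  →  {r0:0, r1:10, r2:14, r3:15, r4:0}
[5] beq  r0, r4, L8  →  {r0:0, r1:10, r2:14, r3:15, r4:0}  ⟨branch taken⟩
[6] andi  r4, r2, 9  →  {r0:0, r1:10, r2:14, r3:15, r4:8}
[8] andi  r1, r0, 13  →  {r0:0, r1:0, r2:14, r3:15, r4:8}

8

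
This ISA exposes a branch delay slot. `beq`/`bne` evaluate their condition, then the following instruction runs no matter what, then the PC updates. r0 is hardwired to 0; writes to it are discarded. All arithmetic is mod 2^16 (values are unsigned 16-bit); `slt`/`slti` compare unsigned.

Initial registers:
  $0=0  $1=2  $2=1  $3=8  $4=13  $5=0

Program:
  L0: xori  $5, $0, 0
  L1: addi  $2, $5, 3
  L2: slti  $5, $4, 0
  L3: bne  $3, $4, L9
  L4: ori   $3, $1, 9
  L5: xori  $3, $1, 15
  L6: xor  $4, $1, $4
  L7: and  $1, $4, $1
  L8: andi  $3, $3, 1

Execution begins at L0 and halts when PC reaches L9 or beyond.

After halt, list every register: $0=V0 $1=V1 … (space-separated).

$0=0 $1=2 $2=3 $3=11 $4=13 $5=0

[0] xori  $5, $0, 0  →  {$0:0, $1:2, $2:1, $3:8, $4:13, $5:0}
[1] addi  $2, $5, 3  →  {$0:0, $1:2, $2:3, $3:8, $4:13, $5:0}
[2] slti  $5, $4, 0  →  {$0:0, $1:2, $2:3, $3:8, $4:13, $5:0}
[3] bne  $3, $4, L9  →  {$0:0, $1:2, $2:3, $3:8, $4:13, $5:0}  ⟨branch taken⟩
[4] ori   $3, $1, 9  →  {$0:0, $1:2, $2:3, $3:11, $4:13, $5:0}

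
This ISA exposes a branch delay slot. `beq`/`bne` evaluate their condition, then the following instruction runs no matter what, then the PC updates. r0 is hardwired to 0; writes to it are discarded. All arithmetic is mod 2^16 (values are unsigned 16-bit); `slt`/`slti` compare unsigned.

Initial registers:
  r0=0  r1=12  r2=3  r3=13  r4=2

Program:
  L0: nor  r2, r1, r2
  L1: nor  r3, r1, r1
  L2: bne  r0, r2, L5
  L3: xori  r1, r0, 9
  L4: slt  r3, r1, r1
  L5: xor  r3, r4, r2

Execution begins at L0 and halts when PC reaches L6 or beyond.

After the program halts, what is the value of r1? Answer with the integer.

9

#0 nor  r2, r1, r2 ; 0/12/65520/13/2
#1 nor  r3, r1, r1 ; 0/12/65520/65523/2
#2 bne  r0, r2, L5 ; 0/12/65520/65523/2 ; →target
#3 xori  r1, r0, 9 ; 0/9/65520/65523/2
#5 xor  r3, r4, r2 ; 0/9/65520/65522/2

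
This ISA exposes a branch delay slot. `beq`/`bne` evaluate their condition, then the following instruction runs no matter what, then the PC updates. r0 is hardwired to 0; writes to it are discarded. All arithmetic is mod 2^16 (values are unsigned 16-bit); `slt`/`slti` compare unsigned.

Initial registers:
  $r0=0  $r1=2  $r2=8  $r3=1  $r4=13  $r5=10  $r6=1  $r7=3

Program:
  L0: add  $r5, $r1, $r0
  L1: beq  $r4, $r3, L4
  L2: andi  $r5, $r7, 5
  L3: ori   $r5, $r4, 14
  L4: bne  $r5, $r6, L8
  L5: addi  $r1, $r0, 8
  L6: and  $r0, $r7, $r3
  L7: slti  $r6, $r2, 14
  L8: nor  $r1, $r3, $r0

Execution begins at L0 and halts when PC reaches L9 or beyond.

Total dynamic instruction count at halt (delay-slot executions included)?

7

#0 add  $r5, $r1, $r0 ; 0/2/8/1/13/2/1/3
#1 beq  $r4, $r3, L4 ; 0/2/8/1/13/2/1/3 ; →fallthru
#2 andi  $r5, $r7, 5 ; 0/2/8/1/13/1/1/3
#3 ori   $r5, $r4, 14 ; 0/2/8/1/13/15/1/3
#4 bne  $r5, $r6, L8 ; 0/2/8/1/13/15/1/3 ; →target
#5 addi  $r1, $r0, 8 ; 0/8/8/1/13/15/1/3
#8 nor  $r1, $r3, $r0 ; 0/65534/8/1/13/15/1/3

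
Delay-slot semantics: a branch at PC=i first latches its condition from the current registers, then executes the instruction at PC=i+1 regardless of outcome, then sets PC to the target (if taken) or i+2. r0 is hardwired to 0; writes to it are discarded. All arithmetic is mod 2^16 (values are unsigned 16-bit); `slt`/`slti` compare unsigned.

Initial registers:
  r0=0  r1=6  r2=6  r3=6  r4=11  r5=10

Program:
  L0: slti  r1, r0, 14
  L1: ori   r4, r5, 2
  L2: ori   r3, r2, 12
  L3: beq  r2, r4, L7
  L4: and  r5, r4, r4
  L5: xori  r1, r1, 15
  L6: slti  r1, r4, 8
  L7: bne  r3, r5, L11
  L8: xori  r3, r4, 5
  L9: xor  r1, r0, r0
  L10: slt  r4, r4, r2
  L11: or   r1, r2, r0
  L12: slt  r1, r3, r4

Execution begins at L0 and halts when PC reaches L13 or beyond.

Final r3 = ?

  step pc=0: slti  r1, r0, 14  regs=(0,1,6,6,11,10)
  step pc=1: ori   r4, r5, 2  regs=(0,1,6,6,10,10)
  step pc=2: ori   r3, r2, 12  regs=(0,1,6,14,10,10)
  step pc=3: beq  r2, r4, L7  cond=F  regs=(0,1,6,14,10,10)
  step pc=4: and  r5, r4, r4  regs=(0,1,6,14,10,10)
  step pc=5: xori  r1, r1, 15  regs=(0,14,6,14,10,10)
  step pc=6: slti  r1, r4, 8  regs=(0,0,6,14,10,10)
  step pc=7: bne  r3, r5, L11  cond=T  regs=(0,0,6,14,10,10)
  step pc=8: xori  r3, r4, 5  regs=(0,0,6,15,10,10)
  step pc=11: or   r1, r2, r0  regs=(0,6,6,15,10,10)
  step pc=12: slt  r1, r3, r4  regs=(0,0,6,15,10,10)

15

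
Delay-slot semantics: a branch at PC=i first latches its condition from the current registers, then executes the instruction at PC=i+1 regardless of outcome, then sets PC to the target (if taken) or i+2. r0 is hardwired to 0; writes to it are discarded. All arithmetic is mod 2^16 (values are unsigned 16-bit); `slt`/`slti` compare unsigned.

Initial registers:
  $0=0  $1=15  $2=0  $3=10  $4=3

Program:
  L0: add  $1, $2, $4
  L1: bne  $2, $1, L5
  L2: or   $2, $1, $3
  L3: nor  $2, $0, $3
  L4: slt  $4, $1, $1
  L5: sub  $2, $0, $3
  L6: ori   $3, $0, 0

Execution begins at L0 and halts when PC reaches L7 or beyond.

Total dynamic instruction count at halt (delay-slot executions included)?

5

  step pc=0: add  $1, $2, $4  regs=(0,3,0,10,3)
  step pc=1: bne  $2, $1, L5  cond=T  regs=(0,3,0,10,3)
  step pc=2: or   $2, $1, $3  regs=(0,3,11,10,3)
  step pc=5: sub  $2, $0, $3  regs=(0,3,65526,10,3)
  step pc=6: ori   $3, $0, 0  regs=(0,3,65526,0,3)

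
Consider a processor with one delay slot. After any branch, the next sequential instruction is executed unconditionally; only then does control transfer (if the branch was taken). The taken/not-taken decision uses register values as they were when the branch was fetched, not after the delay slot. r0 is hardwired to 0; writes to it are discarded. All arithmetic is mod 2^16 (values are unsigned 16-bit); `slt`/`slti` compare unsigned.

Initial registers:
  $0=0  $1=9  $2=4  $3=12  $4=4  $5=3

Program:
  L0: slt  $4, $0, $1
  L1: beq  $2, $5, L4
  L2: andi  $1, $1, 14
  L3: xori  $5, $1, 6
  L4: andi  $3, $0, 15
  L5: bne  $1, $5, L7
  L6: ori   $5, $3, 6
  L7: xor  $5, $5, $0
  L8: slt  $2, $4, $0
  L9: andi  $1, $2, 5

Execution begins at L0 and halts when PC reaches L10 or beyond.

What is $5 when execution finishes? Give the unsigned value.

6

[0] slt  $4, $0, $1  →  {$0:0, $1:9, $2:4, $3:12, $4:1, $5:3}
[1] beq  $2, $5, L4  →  {$0:0, $1:9, $2:4, $3:12, $4:1, $5:3}  ⟨branch fallthrough⟩
[2] andi  $1, $1, 14  →  {$0:0, $1:8, $2:4, $3:12, $4:1, $5:3}
[3] xori  $5, $1, 6  →  {$0:0, $1:8, $2:4, $3:12, $4:1, $5:14}
[4] andi  $3, $0, 15  →  {$0:0, $1:8, $2:4, $3:0, $4:1, $5:14}
[5] bne  $1, $5, L7  →  {$0:0, $1:8, $2:4, $3:0, $4:1, $5:14}  ⟨branch taken⟩
[6] ori   $5, $3, 6  →  {$0:0, $1:8, $2:4, $3:0, $4:1, $5:6}
[7] xor  $5, $5, $0  →  {$0:0, $1:8, $2:4, $3:0, $4:1, $5:6}
[8] slt  $2, $4, $0  →  {$0:0, $1:8, $2:0, $3:0, $4:1, $5:6}
[9] andi  $1, $2, 5  →  {$0:0, $1:0, $2:0, $3:0, $4:1, $5:6}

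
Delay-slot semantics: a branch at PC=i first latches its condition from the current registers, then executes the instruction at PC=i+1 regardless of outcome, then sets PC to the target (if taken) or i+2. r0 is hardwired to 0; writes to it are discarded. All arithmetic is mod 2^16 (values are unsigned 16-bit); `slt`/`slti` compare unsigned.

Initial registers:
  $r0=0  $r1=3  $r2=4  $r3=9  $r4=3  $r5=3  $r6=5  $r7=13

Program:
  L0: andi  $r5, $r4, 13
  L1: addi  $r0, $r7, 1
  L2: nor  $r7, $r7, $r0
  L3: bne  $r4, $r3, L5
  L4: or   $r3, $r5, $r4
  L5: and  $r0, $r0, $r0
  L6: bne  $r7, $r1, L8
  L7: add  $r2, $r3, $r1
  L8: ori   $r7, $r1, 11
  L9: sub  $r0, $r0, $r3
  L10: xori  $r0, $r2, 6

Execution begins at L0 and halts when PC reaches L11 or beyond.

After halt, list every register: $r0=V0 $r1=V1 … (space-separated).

[0] andi  $r5, $r4, 13  →  {$r0:0, $r1:3, $r2:4, $r3:9, $r4:3, $r5:1, $r6:5, $r7:13}
[1] addi  $r0, $r7, 1  →  {$r0:0, $r1:3, $r2:4, $r3:9, $r4:3, $r5:1, $r6:5, $r7:13}
[2] nor  $r7, $r7, $r0  →  {$r0:0, $r1:3, $r2:4, $r3:9, $r4:3, $r5:1, $r6:5, $r7:65522}
[3] bne  $r4, $r3, L5  →  {$r0:0, $r1:3, $r2:4, $r3:9, $r4:3, $r5:1, $r6:5, $r7:65522}  ⟨branch taken⟩
[4] or   $r3, $r5, $r4  →  {$r0:0, $r1:3, $r2:4, $r3:3, $r4:3, $r5:1, $r6:5, $r7:65522}
[5] and  $r0, $r0, $r0  →  {$r0:0, $r1:3, $r2:4, $r3:3, $r4:3, $r5:1, $r6:5, $r7:65522}
[6] bne  $r7, $r1, L8  →  {$r0:0, $r1:3, $r2:4, $r3:3, $r4:3, $r5:1, $r6:5, $r7:65522}  ⟨branch taken⟩
[7] add  $r2, $r3, $r1  →  {$r0:0, $r1:3, $r2:6, $r3:3, $r4:3, $r5:1, $r6:5, $r7:65522}
[8] ori   $r7, $r1, 11  →  {$r0:0, $r1:3, $r2:6, $r3:3, $r4:3, $r5:1, $r6:5, $r7:11}
[9] sub  $r0, $r0, $r3  →  {$r0:0, $r1:3, $r2:6, $r3:3, $r4:3, $r5:1, $r6:5, $r7:11}
[10] xori  $r0, $r2, 6  →  {$r0:0, $r1:3, $r2:6, $r3:3, $r4:3, $r5:1, $r6:5, $r7:11}

$r0=0 $r1=3 $r2=6 $r3=3 $r4=3 $r5=1 $r6=5 $r7=11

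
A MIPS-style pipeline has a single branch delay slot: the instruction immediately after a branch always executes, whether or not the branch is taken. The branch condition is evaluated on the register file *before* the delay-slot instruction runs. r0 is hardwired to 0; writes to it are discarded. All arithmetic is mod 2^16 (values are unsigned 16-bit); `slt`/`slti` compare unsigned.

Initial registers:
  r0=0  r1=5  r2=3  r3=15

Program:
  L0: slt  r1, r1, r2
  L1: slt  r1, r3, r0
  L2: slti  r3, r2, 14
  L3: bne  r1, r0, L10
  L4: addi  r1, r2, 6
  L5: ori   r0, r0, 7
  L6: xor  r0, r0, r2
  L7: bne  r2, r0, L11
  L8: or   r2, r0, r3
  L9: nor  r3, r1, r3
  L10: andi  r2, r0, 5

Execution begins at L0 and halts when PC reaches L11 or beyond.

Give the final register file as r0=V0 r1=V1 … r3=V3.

r0=0 r1=9 r2=1 r3=1

  step pc=0: slt  r1, r1, r2  regs=(0,0,3,15)
  step pc=1: slt  r1, r3, r0  regs=(0,0,3,15)
  step pc=2: slti  r3, r2, 14  regs=(0,0,3,1)
  step pc=3: bne  r1, r0, L10  cond=F  regs=(0,0,3,1)
  step pc=4: addi  r1, r2, 6  regs=(0,9,3,1)
  step pc=5: ori   r0, r0, 7  regs=(0,9,3,1)
  step pc=6: xor  r0, r0, r2  regs=(0,9,3,1)
  step pc=7: bne  r2, r0, L11  cond=T  regs=(0,9,3,1)
  step pc=8: or   r2, r0, r3  regs=(0,9,1,1)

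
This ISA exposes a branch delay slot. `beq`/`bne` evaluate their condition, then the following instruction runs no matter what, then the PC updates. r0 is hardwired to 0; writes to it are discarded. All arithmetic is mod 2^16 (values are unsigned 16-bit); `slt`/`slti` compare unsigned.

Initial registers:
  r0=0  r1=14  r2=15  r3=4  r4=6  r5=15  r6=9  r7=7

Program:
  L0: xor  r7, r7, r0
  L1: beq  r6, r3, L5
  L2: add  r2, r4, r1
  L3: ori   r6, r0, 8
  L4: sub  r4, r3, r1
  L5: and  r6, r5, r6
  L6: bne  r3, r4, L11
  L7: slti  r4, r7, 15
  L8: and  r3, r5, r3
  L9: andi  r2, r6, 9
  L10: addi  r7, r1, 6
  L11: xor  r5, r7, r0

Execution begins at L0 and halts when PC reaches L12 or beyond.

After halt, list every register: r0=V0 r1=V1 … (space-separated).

r0=0 r1=14 r2=20 r3=4 r4=1 r5=7 r6=8 r7=7

PC=0  xor  r7, r7, r0        | r0=0 r1=14 r2=15 r3=4 r4=6 r5=15 r6=9 r7=7
PC=1  beq  r6, r3, L5        | r0=0 r1=14 r2=15 r3=4 r4=6 r5=15 r6=9 r7=7  [not taken]
PC=2  add  r2, r4, r1        | r0=0 r1=14 r2=20 r3=4 r4=6 r5=15 r6=9 r7=7
PC=3  ori   r6, r0, 8        | r0=0 r1=14 r2=20 r3=4 r4=6 r5=15 r6=8 r7=7
PC=4  sub  r4, r3, r1        | r0=0 r1=14 r2=20 r3=4 r4=65526 r5=15 r6=8 r7=7
PC=5  and  r6, r5, r6        | r0=0 r1=14 r2=20 r3=4 r4=65526 r5=15 r6=8 r7=7
PC=6  bne  r3, r4, L11       | r0=0 r1=14 r2=20 r3=4 r4=65526 r5=15 r6=8 r7=7  [TAKEN]
PC=7  slti  r4, r7, 15       | r0=0 r1=14 r2=20 r3=4 r4=1 r5=15 r6=8 r7=7
PC=11 xor  r5, r7, r0        | r0=0 r1=14 r2=20 r3=4 r4=1 r5=7 r6=8 r7=7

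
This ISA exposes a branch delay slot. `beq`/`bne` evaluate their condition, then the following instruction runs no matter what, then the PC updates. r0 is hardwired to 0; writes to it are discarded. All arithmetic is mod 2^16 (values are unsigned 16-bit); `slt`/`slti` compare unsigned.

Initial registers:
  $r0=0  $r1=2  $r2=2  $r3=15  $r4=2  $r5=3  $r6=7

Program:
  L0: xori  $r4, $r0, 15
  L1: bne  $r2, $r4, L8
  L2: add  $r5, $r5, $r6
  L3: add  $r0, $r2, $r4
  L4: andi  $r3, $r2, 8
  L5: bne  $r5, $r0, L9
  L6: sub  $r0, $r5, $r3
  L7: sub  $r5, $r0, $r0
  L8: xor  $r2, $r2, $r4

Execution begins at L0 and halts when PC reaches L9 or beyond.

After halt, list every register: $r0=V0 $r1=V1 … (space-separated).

$r0=0 $r1=2 $r2=13 $r3=15 $r4=15 $r5=10 $r6=7

#0 xori  $r4, $r0, 15 ; 0/2/2/15/15/3/7
#1 bne  $r2, $r4, L8 ; 0/2/2/15/15/3/7 ; →target
#2 add  $r5, $r5, $r6 ; 0/2/2/15/15/10/7
#8 xor  $r2, $r2, $r4 ; 0/2/13/15/15/10/7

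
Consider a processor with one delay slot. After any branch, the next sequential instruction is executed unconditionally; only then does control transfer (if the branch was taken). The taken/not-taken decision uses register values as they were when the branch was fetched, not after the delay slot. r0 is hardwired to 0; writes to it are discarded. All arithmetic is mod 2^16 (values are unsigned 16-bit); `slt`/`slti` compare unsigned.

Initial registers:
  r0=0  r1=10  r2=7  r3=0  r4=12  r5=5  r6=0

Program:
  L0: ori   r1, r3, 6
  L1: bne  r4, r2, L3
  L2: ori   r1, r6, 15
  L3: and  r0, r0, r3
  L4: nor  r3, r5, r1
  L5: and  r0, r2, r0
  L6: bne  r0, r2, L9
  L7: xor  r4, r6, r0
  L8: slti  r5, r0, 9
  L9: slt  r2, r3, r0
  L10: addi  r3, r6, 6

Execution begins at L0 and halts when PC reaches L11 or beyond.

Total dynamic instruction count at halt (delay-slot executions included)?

10

PC=0  ori   r1, r3, 6        | r0=0 r1=6 r2=7 r3=0 r4=12 r5=5 r6=0
PC=1  bne  r4, r2, L3        | r0=0 r1=6 r2=7 r3=0 r4=12 r5=5 r6=0  [TAKEN]
PC=2  ori   r1, r6, 15       | r0=0 r1=15 r2=7 r3=0 r4=12 r5=5 r6=0
PC=3  and  r0, r0, r3        | r0=0 r1=15 r2=7 r3=0 r4=12 r5=5 r6=0
PC=4  nor  r3, r5, r1        | r0=0 r1=15 r2=7 r3=65520 r4=12 r5=5 r6=0
PC=5  and  r0, r2, r0        | r0=0 r1=15 r2=7 r3=65520 r4=12 r5=5 r6=0
PC=6  bne  r0, r2, L9        | r0=0 r1=15 r2=7 r3=65520 r4=12 r5=5 r6=0  [TAKEN]
PC=7  xor  r4, r6, r0        | r0=0 r1=15 r2=7 r3=65520 r4=0 r5=5 r6=0
PC=9  slt  r2, r3, r0        | r0=0 r1=15 r2=0 r3=65520 r4=0 r5=5 r6=0
PC=10 addi  r3, r6, 6        | r0=0 r1=15 r2=0 r3=6 r4=0 r5=5 r6=0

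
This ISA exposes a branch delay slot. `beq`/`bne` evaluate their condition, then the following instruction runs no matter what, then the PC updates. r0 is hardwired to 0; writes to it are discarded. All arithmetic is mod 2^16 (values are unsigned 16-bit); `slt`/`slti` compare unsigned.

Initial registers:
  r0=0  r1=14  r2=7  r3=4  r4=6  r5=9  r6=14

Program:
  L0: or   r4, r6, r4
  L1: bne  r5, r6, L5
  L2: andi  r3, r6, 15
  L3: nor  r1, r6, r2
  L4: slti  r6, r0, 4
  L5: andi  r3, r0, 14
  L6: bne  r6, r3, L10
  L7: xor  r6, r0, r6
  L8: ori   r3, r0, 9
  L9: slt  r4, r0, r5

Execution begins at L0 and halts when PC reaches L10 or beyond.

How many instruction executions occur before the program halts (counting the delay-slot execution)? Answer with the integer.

6

#0 or   r4, r6, r4 ; 0/14/7/4/14/9/14
#1 bne  r5, r6, L5 ; 0/14/7/4/14/9/14 ; →target
#2 andi  r3, r6, 15 ; 0/14/7/14/14/9/14
#5 andi  r3, r0, 14 ; 0/14/7/0/14/9/14
#6 bne  r6, r3, L10 ; 0/14/7/0/14/9/14 ; →target
#7 xor  r6, r0, r6 ; 0/14/7/0/14/9/14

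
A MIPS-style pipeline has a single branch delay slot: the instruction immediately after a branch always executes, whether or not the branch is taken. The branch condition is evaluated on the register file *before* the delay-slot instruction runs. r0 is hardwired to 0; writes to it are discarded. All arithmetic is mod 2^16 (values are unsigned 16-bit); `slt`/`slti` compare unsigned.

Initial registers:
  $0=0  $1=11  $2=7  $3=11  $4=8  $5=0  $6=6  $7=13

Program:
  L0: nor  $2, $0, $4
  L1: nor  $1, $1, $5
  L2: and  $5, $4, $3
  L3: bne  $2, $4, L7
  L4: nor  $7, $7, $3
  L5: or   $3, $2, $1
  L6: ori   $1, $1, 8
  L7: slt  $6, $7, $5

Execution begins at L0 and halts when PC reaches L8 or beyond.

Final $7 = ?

65520

PC=0  nor  $2, $0, $4        | $0=0 $1=11 $2=65527 $3=11 $4=8 $5=0 $6=6 $7=13
PC=1  nor  $1, $1, $5        | $0=0 $1=65524 $2=65527 $3=11 $4=8 $5=0 $6=6 $7=13
PC=2  and  $5, $4, $3        | $0=0 $1=65524 $2=65527 $3=11 $4=8 $5=8 $6=6 $7=13
PC=3  bne  $2, $4, L7        | $0=0 $1=65524 $2=65527 $3=11 $4=8 $5=8 $6=6 $7=13  [TAKEN]
PC=4  nor  $7, $7, $3        | $0=0 $1=65524 $2=65527 $3=11 $4=8 $5=8 $6=6 $7=65520
PC=7  slt  $6, $7, $5        | $0=0 $1=65524 $2=65527 $3=11 $4=8 $5=8 $6=0 $7=65520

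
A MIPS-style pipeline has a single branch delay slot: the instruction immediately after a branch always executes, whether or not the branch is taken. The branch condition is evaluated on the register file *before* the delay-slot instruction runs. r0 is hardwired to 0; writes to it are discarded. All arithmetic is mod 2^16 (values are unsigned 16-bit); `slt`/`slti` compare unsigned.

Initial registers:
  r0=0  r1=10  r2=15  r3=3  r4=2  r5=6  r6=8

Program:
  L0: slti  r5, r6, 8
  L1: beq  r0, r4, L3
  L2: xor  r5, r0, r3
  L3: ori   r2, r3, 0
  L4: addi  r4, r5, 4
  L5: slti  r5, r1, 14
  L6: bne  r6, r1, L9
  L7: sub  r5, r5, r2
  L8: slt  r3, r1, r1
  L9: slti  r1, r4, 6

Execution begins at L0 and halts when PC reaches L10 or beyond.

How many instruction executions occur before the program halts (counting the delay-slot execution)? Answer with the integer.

9

[0] slti  r5, r6, 8  →  {r0:0, r1:10, r2:15, r3:3, r4:2, r5:0, r6:8}
[1] beq  r0, r4, L3  →  {r0:0, r1:10, r2:15, r3:3, r4:2, r5:0, r6:8}  ⟨branch fallthrough⟩
[2] xor  r5, r0, r3  →  {r0:0, r1:10, r2:15, r3:3, r4:2, r5:3, r6:8}
[3] ori   r2, r3, 0  →  {r0:0, r1:10, r2:3, r3:3, r4:2, r5:3, r6:8}
[4] addi  r4, r5, 4  →  {r0:0, r1:10, r2:3, r3:3, r4:7, r5:3, r6:8}
[5] slti  r5, r1, 14  →  {r0:0, r1:10, r2:3, r3:3, r4:7, r5:1, r6:8}
[6] bne  r6, r1, L9  →  {r0:0, r1:10, r2:3, r3:3, r4:7, r5:1, r6:8}  ⟨branch taken⟩
[7] sub  r5, r5, r2  →  {r0:0, r1:10, r2:3, r3:3, r4:7, r5:65534, r6:8}
[9] slti  r1, r4, 6  →  {r0:0, r1:0, r2:3, r3:3, r4:7, r5:65534, r6:8}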